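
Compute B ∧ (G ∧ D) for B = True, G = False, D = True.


B = True, G = False, D = True
Step 1: G ∧ D = False AND True = False
Step 2: B ∧ False = True AND False = False
AND is true only when ALL operands are true.

False


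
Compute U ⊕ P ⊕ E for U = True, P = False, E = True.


U = True, P = False, E = True
Step 1: U ⊕ P = True XOR False = True
Step 2: True ⊕ E = True XOR True = False
XOR is true when an odd number of operands are true.

False


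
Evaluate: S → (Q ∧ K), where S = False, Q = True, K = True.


S = False, Q = True, K = True
Step 1: Q ∧ K = True AND True = True
Step 2: S → (True): false only when S=True and consequent=False.
Result: True

True


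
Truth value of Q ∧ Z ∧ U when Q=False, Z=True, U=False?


Q = False, Z = True, U = False
Expression: Q ∧ Z ∧ U
Step 1: Q ∧ Z = False AND True = False
Step 2: (False) ∧ U = False AND False = False

False


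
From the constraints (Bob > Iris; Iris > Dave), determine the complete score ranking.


Constraints: Bob > Iris; Iris > Dave
Method: at each step, the next-highest is the one remaining person who never appears on the smaller side of a constraint between remaining people.
  Step 1: remaining {Dave, Bob, Iris}; on the smaller side: {Dave, Iris} → Bob is next (Bob > Iris).
  Step 2: remaining {Dave, Iris}; on the smaller side: {Dave} → Iris is next (Iris > Dave).
  Step 3: only Dave remains → lowest.
Final ranking (highest to lowest):

Bob > Iris > Dave


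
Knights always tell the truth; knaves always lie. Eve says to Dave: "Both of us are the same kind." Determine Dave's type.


Eve says: "Both of us are the same kind."
Case 1: Eve is a Knight (truth-teller)
  Statement is true → they ARE the same → Dave is also a Knight
Case 2: Eve is a Knave (liar)
  Statement is false → they are NOT the same → Dave is a Knight
In both cases, Dave is a Knight.

Knight


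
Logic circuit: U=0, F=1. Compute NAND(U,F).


U AND F = 0
NOT(0) = 1

1


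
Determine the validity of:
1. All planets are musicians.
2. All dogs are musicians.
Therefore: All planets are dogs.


Premise 1: All planets are musicians.
Premise 2: All dogs are musicians.
Conclusion: All planets are dogs.
Fallacy: undistributed middle. musicians is predicate in both.
Counterexample: planets and dogs could be disjoint subsets of musicians.

Invalid


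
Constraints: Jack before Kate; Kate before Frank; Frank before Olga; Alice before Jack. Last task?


Constraints: Jack before Kate; Kate before Frank; Frank before Olga; Alice before Jack
The last task can have nothing scheduled after it, so it must never appear on the left of a 'before'.
Tasks appearing before some other task: Jack, Kate, Frank, Alice.
The only task not in that list is Olga → it is last.

Olga


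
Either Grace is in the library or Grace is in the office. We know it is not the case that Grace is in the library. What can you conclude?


Disjunctive syllogism: P ∨ Q, ¬P ⊢ Q
Disjunction: Grace is in the library ∨ Grace is in the office
We know it is not the case that Grace is in the library.
By disjunctive syllogism, the other disjunct must be true.

Grace is in the office


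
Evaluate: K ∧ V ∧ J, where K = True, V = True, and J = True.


K = True, V = True, J = True
Step 1: K ∧ V = True AND True = True
Step 2: (True) ∧ J = (True) AND True = True
AND is true only when ALL operands are true.

True


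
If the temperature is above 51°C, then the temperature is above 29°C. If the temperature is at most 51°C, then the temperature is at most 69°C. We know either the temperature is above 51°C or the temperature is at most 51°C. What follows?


Constructive dilemma: (P → Q) ∧ (R → S), P ∨ R ⊢ Q ∨ S
Premise 1: the temperature is above 51°C → the temperature is above 29°C
Premise 2: the temperature is at most 51°C → the temperature is at most 69°C
Premise 3: the temperature is above 51°C ∨ the temperature is at most 51°C
Case 1: Assuming the temperature is above 51°C, then by Premise 1, the temperature is above 29°C.
Case 2: Assuming the temperature is at most 51°C, then by Premise 2, the temperature is at most 69°C.
Since one of the temperature is above 51°C or the temperature is at most 51°C must hold, we get the temperature is above 29°C or the temperature is at most 69°C.

The temperature is above 29°C or the temperature is at most 69°C.


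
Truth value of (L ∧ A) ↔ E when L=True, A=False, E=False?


L = True, A = False, E = False
Expression: (L ∧ A) ↔ E
Step 1: L ∧ A = True AND False = False
Step 2: (False) ↔ E = (False iff False) = True

True


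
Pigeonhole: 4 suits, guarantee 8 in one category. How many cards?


Pigeonhole: to guarantee k in one of n categories, need (k-1)×n + 1.
k = 8, n = 4
Minimum = (8-1) × 4 + 1 = 7 × 4 + 1

29


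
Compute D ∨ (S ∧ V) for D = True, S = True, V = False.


D = True, S = True, V = False
Step 1: S ∧ V = True AND False = False
Step 2: D ∨ False = True OR False = True
AND evaluated first (higher precedence); then OR applied.

True


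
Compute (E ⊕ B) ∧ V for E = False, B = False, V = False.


E = False, B = False, V = False
Step 1: E ⊕ B = False XOR False = False
Step 2: False ∧ V = False AND False = False
XOR true when exactly one of E,B is true; then AND with V.

False


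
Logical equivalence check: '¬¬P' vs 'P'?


Expression 1: ¬¬P
Expression 2: P
Truth table (P | Expr1 Expr2):
  T |   T     T
  F |   F     F
All 2 rows agree, so the expressions are logically equivalent.

Yes


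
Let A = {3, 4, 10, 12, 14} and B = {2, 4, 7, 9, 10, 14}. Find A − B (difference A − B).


A = {3, 4, 10, 12, 14}
B = {2, 4, 7, 9, 10, 14}
Operation: difference A − B
In A but not B: 3, 12

{3, 12}


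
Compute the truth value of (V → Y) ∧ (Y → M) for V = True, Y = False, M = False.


V = True, Y = False, M = False
Step 1: V → Y is false only when V=True and Y=False. Result: False
Step 2: Y → M is false only when Y=True and M=False. Result: True
Step 3: False ∧ True = False

False


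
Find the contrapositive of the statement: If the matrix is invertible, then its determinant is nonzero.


Original: If the matrix is invertible, then its determinant is nonzero
Contrapositive: If ¬Q, then ¬P
Negate Q: not (its determinant is nonzero)
Negate P: not (the matrix is invertible)

If not (its determinant is nonzero), then not (the matrix is invertible).


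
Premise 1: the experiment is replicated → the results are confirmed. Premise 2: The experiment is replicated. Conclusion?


Modus ponens: P → Q, P ⊢ Q
P: the experiment is replicated
Q: the results are confirmed
We have P → Q and P is true.
By modus ponens, Q must be true.

The results are confirmed


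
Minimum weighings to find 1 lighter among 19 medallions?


Each weighing has 3 outcomes (left heavy / balance / right heavy), so k weighings distinguish at most 3^k cases; splitting into three near-equal groups achieves this.
Need 3^k ≥ 19: 3^2 = 9 < 19 ≤ 3^3 = 27
k = ⌈log₃(19)⌉ = 3

3


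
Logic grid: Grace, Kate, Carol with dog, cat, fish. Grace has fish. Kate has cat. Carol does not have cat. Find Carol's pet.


From clues:
  Kate → cat
  Grace → fish
By elimination, Carol gets the remaining.

dog


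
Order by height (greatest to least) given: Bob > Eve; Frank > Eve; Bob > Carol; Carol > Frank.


Constraints: Bob > Eve; Frank > Eve; Bob > Carol; Carol > Frank
Method: at each step, the next-highest is the one remaining person who never appears on the smaller side of a constraint between remaining people.
  Step 1: remaining {Eve, Frank, Bob, Carol}; on the smaller side: {Eve, Frank, Carol} → Bob is next (Bob > Eve; Bob > Carol).
  Step 2: remaining {Eve, Frank, Carol}; on the smaller side: {Eve, Frank} → Carol is next (Carol > Frank).
  Step 3: remaining {Eve, Frank}; on the smaller side: {Eve} → Frank is next (Frank > Eve).
  Step 4: only Eve remains → lowest.
Final ranking (highest to lowest):

Bob > Carol > Frank > Eve


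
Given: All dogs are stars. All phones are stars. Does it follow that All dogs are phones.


Premise 1: All dogs are stars.
Premise 2: All phones are stars.
Conclusion: All dogs are phones.
Fallacy: undistributed middle. stars is predicate in both.
Counterexample: dogs and phones could be disjoint subsets of stars.

Invalid


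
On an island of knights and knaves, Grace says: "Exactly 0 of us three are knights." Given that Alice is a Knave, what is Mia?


Grace claims exactly 0 knights among Grace, Alice, Mia.
Given: Alice is a Knave.

Case 1: Grace is a Knight (tells truth)
  Then exactly 0 of the three are knights.
  Counting Grace, Alice: 1 knight(s) so far. Need -1 more → impossible.
Case 2: Grace is a Knave (lies)
  Then the count is NOT 0.
  If Mia = Knave, count = 0 = 0 → claim would be true, contradicts lie.
  If Mia = Knight, count = 1 ≠ 0 → lie confirmed ✓

Mia is a Knight.

Knight


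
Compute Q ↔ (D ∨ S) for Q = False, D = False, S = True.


Q = False, D = False, S = True
Step 1: D ∨ S = False OR True = True
Step 2: Q ↔ (True): true when both sides have same truth value.
Result: False ↔ True = False

False


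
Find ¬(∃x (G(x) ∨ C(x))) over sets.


Original: ∃x (G(x) ∨ C(x))
Rule: ¬∀→∃, ¬∃→∀, negate predicate.
Negation: ∀x (¬G(x) ∧ ¬C(x))

∀x (¬G(x) ∧ ¬C(x))


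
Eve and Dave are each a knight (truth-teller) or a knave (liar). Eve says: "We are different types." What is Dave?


Eve says: "We are different types."
Case 1: Eve is a Knight (truth-teller)
  Statement is true → they ARE different → Dave is a Knave
Case 2: Eve is a Knave (liar)
  Statement is false → they are NOT different → Dave is a Knave
In both cases, Dave is a Knave.

Knave


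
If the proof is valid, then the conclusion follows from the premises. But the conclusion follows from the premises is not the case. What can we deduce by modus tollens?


Modus tollens: P → Q, ¬Q ⊢ ¬P
P: the proof is valid
Q: the conclusion follows from the premises
We have P → Q and Q is false.
By modus tollens, P must be false.

It is not the case that the proof is valid


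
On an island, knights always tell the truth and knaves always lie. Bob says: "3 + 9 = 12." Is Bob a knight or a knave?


Statement: "3 + 9 = 12."
Actual: 3 + 9 = 12
Claimed: 12
Statement is TRUE → Bob tells the truth → Knight

Knight


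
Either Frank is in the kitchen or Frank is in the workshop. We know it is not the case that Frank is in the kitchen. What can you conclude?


Disjunctive syllogism: P ∨ Q, ¬P ⊢ Q
Disjunction: Frank is in the kitchen ∨ Frank is in the workshop
We know it is not the case that Frank is in the kitchen.
By disjunctive syllogism, the other disjunct must be true.

Frank is in the workshop


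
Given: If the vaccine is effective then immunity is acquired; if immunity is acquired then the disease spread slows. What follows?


Hypothetical syllogism: P → Q, Q → R ⊢ P → R
Premise 1: the vaccine is effective → immunity is acquired
Premise 2: immunity is acquired → the disease spread slows
Chain the implications: the middle term (immunity is acquired) links the two.
Conclusion: If the vaccine is effective, then the disease spread slows.

If the vaccine is effective, then the disease spread slows.


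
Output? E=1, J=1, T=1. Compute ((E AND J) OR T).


E AND J = 1&1 = 1
1 OR 1 = 1

1


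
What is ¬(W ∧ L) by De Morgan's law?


De Morgan's law: ¬(P ∧ Q) ≡ ¬P ∨ ¬Q
¬(W ∧ L) = ¬W ∨ ¬L

¬W ∨ ¬L


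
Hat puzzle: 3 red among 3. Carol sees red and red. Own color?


Total red = 3, seen red = 2
Own red = 3 - 2 = 1
Carol's hat is red.

red


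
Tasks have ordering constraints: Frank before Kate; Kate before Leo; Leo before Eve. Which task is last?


Constraints: Frank before Kate; Kate before Leo; Leo before Eve
The last task can have nothing scheduled after it, so it must never appear on the left of a 'before'.
Tasks appearing before some other task: Frank, Kate, Leo.
The only task not in that list is Eve → it is last.

Eve


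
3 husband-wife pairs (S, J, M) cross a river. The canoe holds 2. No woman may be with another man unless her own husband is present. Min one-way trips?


Label couples S, J, M (H = husband, W = wife).
Counting alone: 6 people, the canoe carries 2 and someone must bring it back, so each round trip nets at most +1 on the far side until the last crossing → at least 9 trips. The jealousy constraint makes 9 impossible; the shortest valid schedule has 11:
1. WS+WJ →  (far: WS,WJ; near: HS,HJ,HM,WM)
2. WS ←       (far: WJ; near: HS,HJ,HM,WS,WM)
3. WS+WM →  (far: WS,WJ,WM; near: HS,HJ,HM)
4. WS ←       (far: WJ,WM; near: HS,HJ,HM,WS)
5. HJ+HM →  (far: HJ,WJ,HM,WM; near: HS,WS)
6. HJ+WJ ←  (far: HM,WM; near: HS,WS,HJ,WJ)
7. HS+HJ →  (far: HS,HJ,HM,WM; near: WS,WJ)
8. WM ←       (far: HS,HJ,HM; near: WS,WJ,WM)
9. WS+WJ →  (far: HS,WS,HJ,WJ,HM; near: WM)
10. HM ←      (far: HS,WS,HJ,WJ; near: HM,WM)
11. HM+WM → (far: all six; near: empty)
In every state each wife is either with her husband or with no other man.
Minimum trips = 11

11


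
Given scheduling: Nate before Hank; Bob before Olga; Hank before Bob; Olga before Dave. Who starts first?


Constraints: Nate before Hank; Bob before Olga; Hank before Bob; Olga before Dave
The first task can have nothing scheduled before it, so it must never appear on the right of a 'before'.
Tasks appearing after some 'before': Hank, Olga, Bob, Dave.
The only task not in that list is Nate → it is first.

Nate


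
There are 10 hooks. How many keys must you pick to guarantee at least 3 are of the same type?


Pigeonhole: to guarantee k in one of n categories, need (k-1)×n + 1.
k = 3, n = 10
Minimum = (3-1) × 10 + 1 = 2 × 10 + 1

21


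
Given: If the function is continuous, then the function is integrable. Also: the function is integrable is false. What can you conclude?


Modus tollens: P → Q, ¬Q ⊢ ¬P
P: the function is continuous
Q: the function is integrable
We have P → Q and Q is false.
By modus tollens, P must be false.

It is not the case that the function is continuous


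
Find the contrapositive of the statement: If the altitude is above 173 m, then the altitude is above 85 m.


Original: If the altitude is above 173 m, then the altitude is above 85 m
Contrapositive: If ¬Q, then ¬P
Negate Q: not (the altitude is above 85 m)
Negate P: not (the altitude is above 173 m)

If not (the altitude is above 85 m), then not (the altitude is above 173 m).


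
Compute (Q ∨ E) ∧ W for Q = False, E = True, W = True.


Q = False, E = True, W = True
Step 1: Q ∨ E = False OR True = True
Step 2: True ∧ W = True AND True = True
OR is true when at least one operand is true; AND requires both.

True


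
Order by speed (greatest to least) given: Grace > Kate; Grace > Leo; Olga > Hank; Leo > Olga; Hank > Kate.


Constraints: Grace > Kate; Grace > Leo; Olga > Hank; Leo > Olga; Hank > Kate
Method: at each step, the next-highest is the one remaining person who never appears on the smaller side of a constraint between remaining people.
  Step 1: remaining {Leo, Kate, Olga, Hank, Grace}; on the smaller side: {Leo, Kate, Olga, Hank} → Grace is next (Grace > Kate; Grace > Leo).
  Step 2: remaining {Leo, Kate, Olga, Hank}; on the smaller side: {Kate, Olga, Hank} → Leo is next (Leo > Olga).
  Step 3: remaining {Kate, Olga, Hank}; on the smaller side: {Kate, Hank} → Olga is next (Olga > Hank).
  Step 4: remaining {Kate, Hank}; on the smaller side: {Kate} → Hank is next (Hank > Kate).
  Step 5: only Kate remains → lowest.
Final ranking (highest to lowest):

Grace > Leo > Olga > Hank > Kate


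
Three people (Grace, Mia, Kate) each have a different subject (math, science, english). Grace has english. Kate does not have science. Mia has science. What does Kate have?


From clues:
  Mia → science
  Grace → english
By elimination, Kate gets the remaining.

math


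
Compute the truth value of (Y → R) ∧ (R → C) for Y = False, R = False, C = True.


Y = False, R = False, C = True
Step 1: Y → R is false only when Y=True and R=False. Result: True
Step 2: R → C is false only when R=True and C=False. Result: True
Step 3: True ∧ True = True

True


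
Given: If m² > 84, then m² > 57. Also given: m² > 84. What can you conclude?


Modus ponens: P → Q, P ⊢ Q
P: m² > 84
Q: m² > 57
We have P → Q and P is true.
By modus ponens, Q must be true.

m² > 57


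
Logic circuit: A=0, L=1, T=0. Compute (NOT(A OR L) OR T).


A OR L = 1
NOT(1) = 0
0 OR 0 = 0

0


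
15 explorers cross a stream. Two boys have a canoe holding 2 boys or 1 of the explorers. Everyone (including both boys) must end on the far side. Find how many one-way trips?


Per crossing of one of the explorers: boys→, one←, one of the explorers→, one← = 4 trips
15 × 4 = 60, + 1 final boys→ = 61
Minimum trips = 61

61


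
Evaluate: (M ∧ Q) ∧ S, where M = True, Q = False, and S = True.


M = True, Q = False, S = True
Step 1: M ∧ Q = True AND False = False
Step 2: False ∧ S = False AND True = False
AND is true only when ALL operands are true.

False


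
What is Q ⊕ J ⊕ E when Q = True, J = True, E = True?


Q = True, J = True, E = True
Step 1: Q ⊕ J = True XOR True = False
Step 2: False ⊕ E = False XOR True = True
XOR is true when an odd number of operands are true.

True


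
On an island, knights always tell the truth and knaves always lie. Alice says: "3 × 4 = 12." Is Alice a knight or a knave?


Statement: "3 × 4 = 12."
Actual: 3 × 4 = 12
Claimed: 12
Statement is TRUE → Alice tells the truth → Knight

Knight


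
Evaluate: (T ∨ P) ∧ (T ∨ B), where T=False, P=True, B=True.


T = False, P = True, B = True
Expression: (T ∨ P) ∧ (T ∨ B)
Step 1: T ∨ P = False OR True = True
Step 2: T ∨ B = False OR True = True
Step 3: (True) ∧ (True) = True AND True = True

True


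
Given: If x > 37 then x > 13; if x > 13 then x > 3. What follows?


Hypothetical syllogism: P → Q, Q → R ⊢ P → R
Premise 1: x > 37 → x > 13
Premise 2: x > 13 → x > 3
Chain the implications: the middle term (x > 13) links the two.
Conclusion: If x > 37, then x > 3.

If x > 37, then x > 3.


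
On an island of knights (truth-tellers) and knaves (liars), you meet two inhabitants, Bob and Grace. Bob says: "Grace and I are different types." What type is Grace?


Bob says: "Grace and I are different types."
Case 1: Bob is a Knight (truth-teller)
  Statement is true → they ARE different → Grace is a Knave
Case 2: Bob is a Knave (liar)
  Statement is false → they are NOT different → Grace is a Knave
In both cases, Grace is a Knave.

Knave


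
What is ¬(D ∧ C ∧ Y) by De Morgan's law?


De Morgan's law: ¬(P ∧ Q ∧ R) ≡ ¬P ∨ ¬Q ∨ ¬R
¬(D ∧ C ∧ Y) = ¬D ∨ ¬C ∨ ¬Y

¬D ∨ ¬C ∨ ¬Y


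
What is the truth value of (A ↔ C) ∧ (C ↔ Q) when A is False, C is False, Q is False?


A = False, C = False, Q = False
Step 1: A ↔ C is true when A and C have the same value. Result: True
Step 2: C ↔ Q is true when C and Q have the same value. Result: True
Step 3: True ∧ True = True

True


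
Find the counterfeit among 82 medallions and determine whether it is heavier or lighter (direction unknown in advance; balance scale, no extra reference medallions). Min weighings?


Let n = 82. 164 possibilities (n medallions × lighter/heavier); each weighing has 3 outcomes.
Bound for k weighings: say the first weighing puts j medallions on each pan. If it tips, the 2j weighed medallions remain suspects (each with a known direction) and k-1 weighings give 3^(k-1) outcomes; 3^(k-1) is odd, so 2j ≤ 3^(k-1) - 1. If it balances, the n - 2j unweighed medallions remain with direction unknown: 2(n - 2j) ≤ 3^(k-1) - 1 by the same parity argument. Adding, n ≤ (3^(k-1) - 1) + (3^(k-1) - 1)/2 = (3^k - 3)/2, and the classical three-group strategy achieves this (3 medallions in 2 weighings, 12 in 3, 39 in 4, 120 in 5).
So we need the smallest k with (3^k - 3)/2 ≥ 82.
k = 4: (3^4 - 3)/2 = 39 < 82 ✗
k = 5: (3^5 - 3)/2 = 120 ≥ 82 ✓

5


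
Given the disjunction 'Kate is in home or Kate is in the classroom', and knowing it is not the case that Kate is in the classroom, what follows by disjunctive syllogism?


Disjunctive syllogism: P ∨ Q, ¬P ⊢ Q
Disjunction: Kate is in home ∨ Kate is in the classroom
We know it is not the case that Kate is in the classroom.
By disjunctive syllogism, the other disjunct must be true.

Kate is in home


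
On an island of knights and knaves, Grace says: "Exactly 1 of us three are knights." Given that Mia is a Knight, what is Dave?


Grace claims exactly 1 knights among Grace, Mia, Dave.
Given: Mia is a Knight.

Case 1: Grace is a Knight (tells truth)
  Then exactly 1 of the three are knights.
  Counting Grace, Mia: 2 knight(s) so far. Need -1 more → impossible.
Case 2: Grace is a Knave (lies)
  Then the count is NOT 1.
  If Dave = Knave, count = 1 = 1 → claim would be true, contradicts lie.
  If Dave = Knight, count = 2 ≠ 1 → lie confirmed ✓

Dave is a Knight.

Knight


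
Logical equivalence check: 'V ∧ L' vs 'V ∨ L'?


Expression 1: V ∧ L
Expression 2: V ∨ L
Truth table (V L | Expr1 Expr2):
  T T |   T     T
  T F |   F     T   ← differ
  F T |   F     T   ← differ
  F F |   F     F
Counterexample: V=T, L=F gives Expr1 = F but Expr2 = T, so the expressions are NOT logically equivalent.

No


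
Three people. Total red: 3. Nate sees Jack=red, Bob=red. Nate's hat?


Total red = 3, seen red = 2
Own red = 3 - 2 = 1
Nate's hat is red.

red


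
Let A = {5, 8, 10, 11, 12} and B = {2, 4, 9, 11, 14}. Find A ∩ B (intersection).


A = {5, 8, 10, 11, 12}
B = {2, 4, 9, 11, 14}
Operation: intersection
Elements in both: 11

{11}


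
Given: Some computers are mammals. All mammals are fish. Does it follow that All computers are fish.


Premise 1: Some computers are mammals.
Premise 2: All mammals are fish.
Conclusion: All computers are fish.
Fallacy: illicit minor. The minor term (computers) is distributed in the conclusion ('All computers ...') but undistributed in its premise ('Some computers are mammals' doesn't cover all computers).
Only 'Some computers are fish' follows, not 'All'.

Invalid


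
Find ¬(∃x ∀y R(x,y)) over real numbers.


Original: ∃x ∀y R(x,y)
Rule: ¬∀→∃, ¬∃→∀, negate predicate.
Negation: ∀x ∃y ¬R(x,y)

∀x ∃y ¬R(x,y)


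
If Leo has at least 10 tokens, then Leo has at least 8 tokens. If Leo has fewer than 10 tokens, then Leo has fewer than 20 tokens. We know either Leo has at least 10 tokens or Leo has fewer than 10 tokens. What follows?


Constructive dilemma: (P → Q) ∧ (R → S), P ∨ R ⊢ Q ∨ S
Premise 1: Leo has at least 10 tokens → Leo has at least 8 tokens
Premise 2: Leo has fewer than 10 tokens → Leo has fewer than 20 tokens
Premise 3: Leo has at least 10 tokens ∨ Leo has fewer than 10 tokens
Case 1: Assuming Leo has at least 10 tokens, then by Premise 1, Leo has at least 8 tokens.
Case 2: Assuming Leo has fewer than 10 tokens, then by Premise 2, Leo has fewer than 20 tokens.
Since one of Leo has at least 10 tokens or Leo has fewer than 10 tokens must hold, we get Leo has at least 8 tokens or Leo has fewer than 20 tokens.

Leo has at least 8 tokens or Leo has fewer than 20 tokens.


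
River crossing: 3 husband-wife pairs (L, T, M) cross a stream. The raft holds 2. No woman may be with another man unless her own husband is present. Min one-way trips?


Label couples L, T, M (H = husband, W = wife).
Counting alone: 6 people, the raft carries 2 and someone must bring it back, so each round trip nets at most +1 on the far side until the last crossing → at least 9 trips. The jealousy constraint makes 9 impossible; the shortest valid schedule has 11:
1. WL+WT →  (far: WL,WT; near: HL,HT,HM,WM)
2. WL ←       (far: WT; near: HL,HT,HM,WL,WM)
3. WL+WM →  (far: WL,WT,WM; near: HL,HT,HM)
4. WL ←       (far: WT,WM; near: HL,HT,HM,WL)
5. HT+HM →  (far: HT,WT,HM,WM; near: HL,WL)
6. HT+WT ←  (far: HM,WM; near: HL,WL,HT,WT)
7. HL+HT →  (far: HL,HT,HM,WM; near: WL,WT)
8. WM ←       (far: HL,HT,HM; near: WL,WT,WM)
9. WL+WT →  (far: HL,WL,HT,WT,HM; near: WM)
10. HM ←      (far: HL,WL,HT,WT; near: HM,WM)
11. HM+WM → (far: all six; near: empty)
In every state each wife is either with her husband or with no other man.
Minimum trips = 11

11


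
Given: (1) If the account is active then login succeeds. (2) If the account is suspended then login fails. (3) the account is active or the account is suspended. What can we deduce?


Constructive dilemma: (P → Q) ∧ (R → S), P ∨ R ⊢ Q ∨ S
Premise 1: the account is active → login succeeds
Premise 2: the account is suspended → login fails
Premise 3: the account is active ∨ the account is suspended
Case 1: Assuming the account is active, then by Premise 1, login succeeds.
Case 2: Assuming the account is suspended, then by Premise 2, login fails.
Since one of the account is active or the account is suspended must hold, we get login succeeds or login fails.

Login succeeds or login fails.


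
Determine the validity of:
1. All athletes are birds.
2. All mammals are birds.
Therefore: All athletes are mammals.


Premise 1: All athletes are birds.
Premise 2: All mammals are birds.
Conclusion: All athletes are mammals.
Fallacy: undistributed middle. birds is predicate in both.
Counterexample: athletes and mammals could be disjoint subsets of birds.

Invalid


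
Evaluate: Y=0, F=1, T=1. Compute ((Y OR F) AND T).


Y OR F = 0|1 = 1
1 AND 1 = 1

1


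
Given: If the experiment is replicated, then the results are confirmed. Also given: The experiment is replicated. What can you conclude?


Modus ponens: P → Q, P ⊢ Q
P: the experiment is replicated
Q: the results are confirmed
We have P → Q and P is true.
By modus ponens, Q must be true.

The results are confirmed


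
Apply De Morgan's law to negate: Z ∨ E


De Morgan's law: ¬(P ∨ Q) ≡ ¬P ∧ ¬Q
¬(Z ∨ E) = ¬Z ∧ ¬E

¬Z ∧ ¬E


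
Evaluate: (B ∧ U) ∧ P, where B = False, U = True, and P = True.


B = False, U = True, P = True
Step 1: B ∧ U = False AND True = False
Step 2: False ∧ P = False AND True = False
AND is true only when ALL operands are true.

False


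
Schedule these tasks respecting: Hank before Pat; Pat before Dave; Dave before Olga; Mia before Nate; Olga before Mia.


Constraints: Hank before Pat; Pat before Dave; Dave before Olga; Mia before Nate; Olga before Mia
Method: repeatedly schedule the remaining task that has no remaining task required before it.
  Step 1: remaining {Olga, Pat, Nate, Mia, Dave, Hank}; every task except Hank still has a predecessor pending → schedule Hank.
  Step 2: remaining {Olga, Pat, Nate, Mia, Dave}; every task except Pat still has a predecessor pending → schedule Pat.
  Step 3: remaining {Olga, Nate, Mia, Dave}; every task except Dave still has a predecessor pending → schedule Dave.
  Step 4: remaining {Olga, Nate, Mia}; every task except Olga still has a predecessor pending → schedule Olga.
  Step 5: remaining {Nate, Mia}; every task except Mia still has a predecessor pending → schedule Mia.
  Step 6: only Nate remains → schedule Nate.
Resulting order:

Hank → Pat → Dave → Olga → Mia → Nate


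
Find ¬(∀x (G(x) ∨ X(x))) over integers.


Original: ∀x (G(x) ∨ X(x))
Rule: ¬∀→∃, ¬∃→∀, negate predicate.
Negation: ∃x (¬G(x) ∧ ¬X(x))

∃x (¬G(x) ∧ ¬X(x))


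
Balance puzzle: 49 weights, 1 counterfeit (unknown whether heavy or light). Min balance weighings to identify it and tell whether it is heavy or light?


Let n = 49. 98 possibilities (n weights × lighter/heavier); each weighing has 3 outcomes.
Bound for k weighings: say the first weighing puts j weights on each pan. If it tips, the 2j weighed weights remain suspects (each with a known direction) and k-1 weighings give 3^(k-1) outcomes; 3^(k-1) is odd, so 2j ≤ 3^(k-1) - 1. If it balances, the n - 2j unweighed weights remain with direction unknown: 2(n - 2j) ≤ 3^(k-1) - 1 by the same parity argument. Adding, n ≤ (3^(k-1) - 1) + (3^(k-1) - 1)/2 = (3^k - 3)/2, and the classical three-group strategy achieves this (3 weights in 2 weighings, 12 in 3, 39 in 4, 120 in 5).
So we need the smallest k with (3^k - 3)/2 ≥ 49.
k = 4: (3^4 - 3)/2 = 39 < 49 ✗
k = 5: (3^5 - 3)/2 = 120 ≥ 49 ✓

5


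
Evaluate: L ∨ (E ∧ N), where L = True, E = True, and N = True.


L = True, E = True, N = True
Step 1: E ∧ N = True AND True = True
Step 2: L ∨ True = True OR True = True
AND evaluated first (higher precedence); then OR applied.

True


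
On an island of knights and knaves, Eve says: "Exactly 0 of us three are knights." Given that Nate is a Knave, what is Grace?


Eve claims exactly 0 knights among Eve, Nate, Grace.
Given: Nate is a Knave.

Case 1: Eve is a Knight (tells truth)
  Then exactly 0 of the three are knights.
  Counting Eve, Nate: 1 knight(s) so far. Need -1 more → impossible.
Case 2: Eve is a Knave (lies)
  Then the count is NOT 0.
  If Grace = Knave, count = 0 = 0 → claim would be true, contradicts lie.
  If Grace = Knight, count = 1 ≠ 0 → lie confirmed ✓

Grace is a Knight.

Knight


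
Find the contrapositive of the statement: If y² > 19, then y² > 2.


Original: If y² > 19, then y² > 2
Contrapositive: If ¬Q, then ¬P
Negate Q: not (y² > 2)
Negate P: not (y² > 19)

If not (y² > 2), then not (y² > 19).


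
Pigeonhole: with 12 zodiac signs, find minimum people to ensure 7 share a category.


Pigeonhole: to guarantee k in one of n categories, need (k-1)×n + 1.
k = 7, n = 12
Minimum = (7-1) × 12 + 1 = 6 × 12 + 1

73


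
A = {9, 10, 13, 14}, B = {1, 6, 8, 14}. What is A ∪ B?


A = {9, 10, 13, 14}
B = {1, 6, 8, 14}
Operation: union
All elements combined: 1, 6, 8, 9, 10, 13, 14

{1, 6, 8, 9, 10, 13, 14}


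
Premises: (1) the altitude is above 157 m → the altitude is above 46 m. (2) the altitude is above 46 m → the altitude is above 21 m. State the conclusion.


Hypothetical syllogism: P → Q, Q → R ⊢ P → R
Premise 1: the altitude is above 157 m → the altitude is above 46 m
Premise 2: the altitude is above 46 m → the altitude is above 21 m
Chain the implications: the middle term (the altitude is above 46 m) links the two.
Conclusion: If the altitude is above 157 m, then the altitude is above 21 m.

If the altitude is above 157 m, then the altitude is above 21 m.


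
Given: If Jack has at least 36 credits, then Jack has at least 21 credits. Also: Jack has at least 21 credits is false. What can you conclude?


Modus tollens: P → Q, ¬Q ⊢ ¬P
P: Jack has at least 36 credits
Q: Jack has at least 21 credits
We have P → Q and Q is false.
By modus tollens, P must be false.

It is not the case that Jack has at least 36 credits


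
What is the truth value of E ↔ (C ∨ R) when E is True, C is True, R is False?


E = True, C = True, R = False
Step 1: C ∨ R = True OR False = True
Step 2: E ↔ (True): true when both sides have same truth value.
Result: True ↔ True = True

True


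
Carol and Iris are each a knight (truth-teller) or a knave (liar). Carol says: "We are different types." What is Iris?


Carol says: "We are different types."
Case 1: Carol is a Knight (truth-teller)
  Statement is true → they ARE different → Iris is a Knave
Case 2: Carol is a Knave (liar)
  Statement is false → they are NOT different → Iris is a Knave
In both cases, Iris is a Knave.

Knave


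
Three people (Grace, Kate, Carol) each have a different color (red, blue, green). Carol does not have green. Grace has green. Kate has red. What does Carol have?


From clues:
  Kate → red
  Grace → green
By elimination, Carol gets the remaining.

blue


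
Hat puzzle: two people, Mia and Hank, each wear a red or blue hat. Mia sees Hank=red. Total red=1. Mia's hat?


Total red = 1, Hank = red
Red accounted for: 1
Remaining for Mia: 0
Mia's hat is blue.

blue


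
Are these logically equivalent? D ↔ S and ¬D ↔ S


Expression 1: D ↔ S
Expression 2: ¬D ↔ S
Truth table (D S | Expr1 Expr2):
  T T |   T     F   ← differ
  T F |   F     T   ← differ
  F T |   F     T   ← differ
  F F |   T     F   ← differ
Counterexample: D=T, S=T gives Expr1 = T but Expr2 = F, so the expressions are NOT logically equivalent.

No


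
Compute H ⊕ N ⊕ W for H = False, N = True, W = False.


H = False, N = True, W = False
Step 1: H ⊕ N = False XOR True = True
Step 2: True ⊕ W = True XOR False = True
XOR is true when an odd number of operands are true.

True


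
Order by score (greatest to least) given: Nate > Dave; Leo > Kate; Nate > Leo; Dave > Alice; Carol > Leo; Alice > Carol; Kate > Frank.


Constraints: Nate > Dave; Leo > Kate; Nate > Leo; Dave > Alice; Carol > Leo; Alice > Carol; Kate > Frank
Method: at each step, the next-highest is the one remaining person who never appears on the smaller side of a constraint between remaining people.
  Step 1: remaining {Dave, Nate, Alice, Kate, Frank, Carol, Leo}; on the smaller side: {Dave, Alice, Kate, Frank, Carol, Leo} → Nate is next (Nate > Dave; Nate > Leo).
  Step 2: remaining {Dave, Alice, Kate, Frank, Carol, Leo}; on the smaller side: {Alice, Kate, Frank, Carol, Leo} → Dave is next (Dave > Alice).
  Step 3: remaining {Alice, Kate, Frank, Carol, Leo}; on the smaller side: {Kate, Frank, Carol, Leo} → Alice is next (Alice > Carol).
  Step 4: remaining {Kate, Frank, Carol, Leo}; on the smaller side: {Kate, Frank, Leo} → Carol is next (Carol > Leo).
  Step 5: remaining {Kate, Frank, Leo}; on the smaller side: {Kate, Frank} → Leo is next (Leo > Kate).
  Step 6: remaining {Kate, Frank}; on the smaller side: {Frank} → Kate is next (Kate > Frank).
  Step 7: only Frank remains → lowest.
Final ranking (highest to lowest):

Nate > Dave > Alice > Carol > Leo > Kate > Frank


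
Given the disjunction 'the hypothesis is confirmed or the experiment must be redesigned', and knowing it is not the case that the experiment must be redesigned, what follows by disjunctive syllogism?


Disjunctive syllogism: P ∨ Q, ¬P ⊢ Q
Disjunction: the hypothesis is confirmed ∨ the experiment must be redesigned
We know it is not the case that the experiment must be redesigned.
By disjunctive syllogism, the other disjunct must be true.

The hypothesis is confirmed


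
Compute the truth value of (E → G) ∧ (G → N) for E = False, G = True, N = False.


E = False, G = True, N = False
Step 1: E → G is false only when E=True and G=False. Result: True
Step 2: G → N is false only when G=True and N=False. Result: False
Step 3: True ∧ False = False

False


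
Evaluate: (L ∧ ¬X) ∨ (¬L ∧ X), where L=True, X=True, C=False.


L = True, X = True, C = False
Expression: (L ∧ ¬X) ∨ (¬L ∧ X)
Step 1: ¬X = NOT True = False
Step 2: L ∧ ¬X = True AND False = False
Step 3: ¬L = NOT True = False
Step 4: ¬L ∧ X = False AND True = False
Step 5: (False) ∨ (False) = False OR False = False

False


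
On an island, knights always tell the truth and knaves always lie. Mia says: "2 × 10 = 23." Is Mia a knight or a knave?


Statement: "2 × 10 = 23."
Actual: 2 × 10 = 20
Claimed: 23
Statement is FALSE → Mia lies → Knave

Knave


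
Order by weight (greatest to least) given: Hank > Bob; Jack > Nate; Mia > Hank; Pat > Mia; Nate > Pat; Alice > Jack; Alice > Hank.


Constraints: Hank > Bob; Jack > Nate; Mia > Hank; Pat > Mia; Nate > Pat; Alice > Jack; Alice > Hank
Method: at each step, the next-highest is the one remaining person who never appears on the smaller side of a constraint between remaining people.
  Step 1: remaining {Pat, Jack, Bob, Alice, Hank, Mia, Nate}; on the smaller side: {Pat, Jack, Bob, Hank, Mia, Nate} → Alice is next (Alice > Jack; Alice > Hank).
  Step 2: remaining {Pat, Jack, Bob, Hank, Mia, Nate}; on the smaller side: {Pat, Bob, Hank, Mia, Nate} → Jack is next (Jack > Nate).
  Step 3: remaining {Pat, Bob, Hank, Mia, Nate}; on the smaller side: {Pat, Bob, Hank, Mia} → Nate is next (Nate > Pat).
  Step 4: remaining {Pat, Bob, Hank, Mia}; on the smaller side: {Bob, Hank, Mia} → Pat is next (Pat > Mia).
  Step 5: remaining {Bob, Hank, Mia}; on the smaller side: {Bob, Hank} → Mia is next (Mia > Hank).
  Step 6: remaining {Bob, Hank}; on the smaller side: {Bob} → Hank is next (Hank > Bob).
  Step 7: only Bob remains → lowest.
Final ranking (highest to lowest):

Alice > Jack > Nate > Pat > Mia > Hank > Bob


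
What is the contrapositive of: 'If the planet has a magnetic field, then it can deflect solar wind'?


Original: If the planet has a magnetic field, then it can deflect solar wind
Contrapositive: If ¬Q, then ¬P
Negate Q: not (it can deflect solar wind)
Negate P: not (the planet has a magnetic field)

If not (it can deflect solar wind), then not (the planet has a magnetic field).


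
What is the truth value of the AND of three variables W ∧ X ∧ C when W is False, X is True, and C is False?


W = False, X = True, C = False
Step 1: W ∧ X = False AND True = False
Step 2: (False) ∧ C = (False) AND False = False
AND is true only when ALL operands are true.

False


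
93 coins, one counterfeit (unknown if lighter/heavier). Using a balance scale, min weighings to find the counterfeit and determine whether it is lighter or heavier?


Let n = 93. 186 possibilities (n coins × lighter/heavier); each weighing has 3 outcomes.
Bound for k weighings: say the first weighing puts j coins on each pan. If it tips, the 2j weighed coins remain suspects (each with a known direction) and k-1 weighings give 3^(k-1) outcomes; 3^(k-1) is odd, so 2j ≤ 3^(k-1) - 1. If it balances, the n - 2j unweighed coins remain with direction unknown: 2(n - 2j) ≤ 3^(k-1) - 1 by the same parity argument. Adding, n ≤ (3^(k-1) - 1) + (3^(k-1) - 1)/2 = (3^k - 3)/2, and the classical three-group strategy achieves this (3 coins in 2 weighings, 12 in 3, 39 in 4, 120 in 5).
So we need the smallest k with (3^k - 3)/2 ≥ 93.
k = 4: (3^4 - 3)/2 = 39 < 93 ✗
k = 5: (3^5 - 3)/2 = 120 ≥ 93 ✓

5


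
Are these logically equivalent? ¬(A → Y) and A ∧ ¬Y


Expression 1: ¬(A → Y)
Expression 2: A ∧ ¬Y
Truth table (A Y | Expr1 Expr2):
  T T |   F     F
  T F |   T     T
  F T |   F     F
  F F |   F     F
All 4 rows agree, so the expressions are logically equivalent.

Yes


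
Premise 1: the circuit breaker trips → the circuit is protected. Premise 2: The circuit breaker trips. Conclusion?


Modus ponens: P → Q, P ⊢ Q
P: the circuit breaker trips
Q: the circuit is protected
We have P → Q and P is true.
By modus ponens, Q must be true.

The circuit is protected


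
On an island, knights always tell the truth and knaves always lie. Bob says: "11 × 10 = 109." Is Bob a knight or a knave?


Statement: "11 × 10 = 109."
Actual: 11 × 10 = 110
Claimed: 109
Statement is FALSE → Bob lies → Knave

Knave


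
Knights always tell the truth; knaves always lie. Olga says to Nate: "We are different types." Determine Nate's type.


Olga says: "We are different types."
Case 1: Olga is a Knight (truth-teller)
  Statement is true → they ARE different → Nate is a Knave
Case 2: Olga is a Knave (liar)
  Statement is false → they are NOT different → Nate is a Knave
In both cases, Nate is a Knave.

Knave


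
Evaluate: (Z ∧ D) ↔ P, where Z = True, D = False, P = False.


Z = True, D = False, P = False
Step 1: Z ∧ D = True AND False = False
Step 2: (False) ↔ P: true when both sides have same truth value.
Result: False ↔ False = True

True


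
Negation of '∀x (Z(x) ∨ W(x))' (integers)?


Original: ∀x (Z(x) ∨ W(x))
Rule: ¬∀→∃, ¬∃→∀, negate predicate.
Negation: ∃x (¬Z(x) ∧ ¬W(x))

∃x (¬Z(x) ∧ ¬W(x))
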